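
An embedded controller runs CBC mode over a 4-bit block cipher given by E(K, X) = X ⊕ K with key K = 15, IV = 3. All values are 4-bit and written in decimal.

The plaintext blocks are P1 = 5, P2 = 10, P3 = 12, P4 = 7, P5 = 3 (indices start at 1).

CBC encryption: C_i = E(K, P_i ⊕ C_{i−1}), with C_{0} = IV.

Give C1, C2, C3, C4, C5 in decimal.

C1 = 9, C2 = 12, C3 = 15, C4 = 7, C5 = 11

C1: P1 ⊕ 3 = 6; E(K, 6) = 9.
C2: P2 ⊕ 9 = 3; E(K, 3) = 12.
C3: P3 ⊕ 12 = 0; E(K, 0) = 15.
C4: P4 ⊕ 15 = 8; E(K, 8) = 7.
C5: P5 ⊕ 7 = 4; E(K, 4) = 11.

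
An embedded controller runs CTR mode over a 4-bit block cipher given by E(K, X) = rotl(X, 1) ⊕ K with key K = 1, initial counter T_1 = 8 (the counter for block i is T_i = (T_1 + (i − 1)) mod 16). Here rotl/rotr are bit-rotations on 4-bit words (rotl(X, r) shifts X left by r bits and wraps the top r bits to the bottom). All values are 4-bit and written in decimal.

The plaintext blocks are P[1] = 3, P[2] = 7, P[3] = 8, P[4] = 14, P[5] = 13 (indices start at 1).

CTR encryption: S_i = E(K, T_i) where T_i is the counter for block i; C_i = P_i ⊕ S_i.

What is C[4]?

C[4] = 8

C[1]: T = 8, S = E(K, T) = 0; 3 ⊕ 0 = 3.
C[2]: T = 9, S = E(K, T) = 2; 7 ⊕ 2 = 5.
C[3]: T = 10, S = E(K, T) = 4; 8 ⊕ 4 = 12.
C[4]: T = 11, S = E(K, T) = 6; 14 ⊕ 6 = 8.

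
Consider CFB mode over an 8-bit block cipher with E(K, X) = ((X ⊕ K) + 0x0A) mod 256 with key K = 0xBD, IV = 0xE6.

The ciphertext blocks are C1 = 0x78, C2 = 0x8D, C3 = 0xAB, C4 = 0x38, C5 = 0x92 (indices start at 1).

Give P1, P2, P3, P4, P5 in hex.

P1 = 0x1D, P2 = 0x42, P3 = 0x91, P4 = 0x18, P5 = 0x1D

CFB decryption: P_i = C_i ⊕ E(K, C_{i−1}), with C_{0} = IV.
P1: E(K, 0xE6) = 0x65; 0x78 ⊕ 0x65 = 0x1D.
P2: E(K, 0x78) = 0xCF; 0x8D ⊕ 0xCF = 0x42.
P3: E(K, 0x8D) = 0x3A; 0xAB ⊕ 0x3A = 0x91.
P4: E(K, 0xAB) = 0x20; 0x38 ⊕ 0x20 = 0x18.
P5: E(K, 0x38) = 0x8F; 0x92 ⊕ 0x8F = 0x1D.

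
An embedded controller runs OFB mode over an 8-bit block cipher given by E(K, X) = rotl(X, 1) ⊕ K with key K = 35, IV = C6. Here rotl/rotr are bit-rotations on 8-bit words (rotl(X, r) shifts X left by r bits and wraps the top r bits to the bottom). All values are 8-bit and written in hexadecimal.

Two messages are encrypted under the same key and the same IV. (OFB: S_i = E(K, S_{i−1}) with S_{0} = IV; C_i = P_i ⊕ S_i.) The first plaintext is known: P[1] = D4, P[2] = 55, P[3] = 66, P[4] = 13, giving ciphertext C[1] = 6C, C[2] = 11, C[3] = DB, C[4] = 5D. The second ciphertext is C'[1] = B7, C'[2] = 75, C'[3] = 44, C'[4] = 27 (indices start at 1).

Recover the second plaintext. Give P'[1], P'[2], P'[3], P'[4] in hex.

In OFB with a reused IV, both messages share the same keystream S_i, so C_i ⊕ C'_i = P_i ⊕ P'_i and thus P'_i = P_i ⊕ C_i ⊕ C'_i.
P'[1]: D4 ⊕ 6C ⊕ B7 = 0F.
P'[2]: 55 ⊕ 11 ⊕ 75 = 31.
P'[3]: 66 ⊕ DB ⊕ 44 = F9.
P'[4]: 13 ⊕ 5D ⊕ 27 = 69.

P'[1] = 0F, P'[2] = 31, P'[3] = F9, P'[4] = 69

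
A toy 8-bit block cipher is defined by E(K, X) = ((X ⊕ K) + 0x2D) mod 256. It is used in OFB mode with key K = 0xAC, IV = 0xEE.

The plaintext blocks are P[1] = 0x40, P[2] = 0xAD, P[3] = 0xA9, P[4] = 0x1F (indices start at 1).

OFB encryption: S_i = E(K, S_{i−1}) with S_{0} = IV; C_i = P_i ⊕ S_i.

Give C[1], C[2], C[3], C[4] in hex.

C[1]: S = E(K, 0xEE) = 0x6F; 0x40 ⊕ 0x6F = 0x2F.
C[2]: S = E(K, 0x6F) = 0xF0; 0xAD ⊕ 0xF0 = 0x5D.
C[3]: S = E(K, 0xF0) = 0x89; 0xA9 ⊕ 0x89 = 0x20.
C[4]: S = E(K, 0x89) = 0x52; 0x1F ⊕ 0x52 = 0x4D.

C[1] = 0x2F, C[2] = 0x5D, C[3] = 0x20, C[4] = 0x4D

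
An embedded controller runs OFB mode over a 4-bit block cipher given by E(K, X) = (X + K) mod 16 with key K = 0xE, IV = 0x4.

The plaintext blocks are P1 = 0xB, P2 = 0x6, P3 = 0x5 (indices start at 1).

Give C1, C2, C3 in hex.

OFB encryption: S_i = E(K, S_{i−1}) with S_{0} = IV; C_i = P_i ⊕ S_i.
C1: S = E(K, 0x4) = 0x2; 0xB ⊕ 0x2 = 0x9.
C2: S = E(K, 0x2) = 0x0; 0x6 ⊕ 0x0 = 0x6.
C3: S = E(K, 0x0) = 0xE; 0x5 ⊕ 0xE = 0xB.

C1 = 0x9, C2 = 0x6, C3 = 0xB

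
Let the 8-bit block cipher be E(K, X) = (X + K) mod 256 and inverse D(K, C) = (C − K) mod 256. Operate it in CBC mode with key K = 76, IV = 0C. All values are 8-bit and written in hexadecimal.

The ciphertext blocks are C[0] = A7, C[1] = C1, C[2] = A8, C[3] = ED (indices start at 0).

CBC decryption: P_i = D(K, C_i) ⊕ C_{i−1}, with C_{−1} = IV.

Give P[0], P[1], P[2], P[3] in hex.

P[0] = 3D, P[1] = EC, P[2] = F3, P[3] = DF

P[0]: D(K, A7) = 31; 31 ⊕ 0C = 3D.
P[1]: D(K, C1) = 4B; 4B ⊕ A7 = EC.
P[2]: D(K, A8) = 32; 32 ⊕ C1 = F3.
P[3]: D(K, ED) = 77; 77 ⊕ A8 = DF.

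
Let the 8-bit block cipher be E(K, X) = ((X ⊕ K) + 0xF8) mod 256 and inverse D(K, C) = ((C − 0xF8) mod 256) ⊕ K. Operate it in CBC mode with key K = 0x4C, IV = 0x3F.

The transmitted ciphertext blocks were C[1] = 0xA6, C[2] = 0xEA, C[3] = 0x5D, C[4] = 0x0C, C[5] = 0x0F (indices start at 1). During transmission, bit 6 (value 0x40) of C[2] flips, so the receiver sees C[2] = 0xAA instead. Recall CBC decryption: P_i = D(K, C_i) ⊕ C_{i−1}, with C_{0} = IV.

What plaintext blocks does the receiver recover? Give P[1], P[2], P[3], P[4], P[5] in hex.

P[1] = 0xDD, P[2] = 0x58, P[3] = 0x83, P[4] = 0x05, P[5] = 0x57

Only C[2] changed, to 0xAA. In CBC, a change in C_i garbles P_i and flips the same bit in P_{i+1}. Decrypting the received ciphertext:
P[1]: D(K, 0xA6) = 0xE2; 0xE2 ⊕ 0x3F = 0xDD.
P[2]: D(K, 0xAA) = 0xFE; 0xFE ⊕ 0xA6 = 0x58.
P[3]: D(K, 0x5D) = 0x29; 0x29 ⊕ 0xAA = 0x83.
P[4]: D(K, 0x0C) = 0x58; 0x58 ⊕ 0x5D = 0x05.
P[5]: D(K, 0x0F) = 0x5B; 0x5B ⊕ 0x0C = 0x57.
Blocks that differ from the original plaintext: P[2], P[3].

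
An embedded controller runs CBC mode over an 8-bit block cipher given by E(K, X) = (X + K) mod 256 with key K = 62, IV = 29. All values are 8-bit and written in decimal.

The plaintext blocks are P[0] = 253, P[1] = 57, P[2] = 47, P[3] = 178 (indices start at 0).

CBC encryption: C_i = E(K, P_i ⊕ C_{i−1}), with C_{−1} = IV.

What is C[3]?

C[3] = 120

C[0]: P[0] ⊕ 29 = 224; E(K, 224) = 30.
C[1]: P[1] ⊕ 30 = 39; E(K, 39) = 101.
C[2]: P[2] ⊕ 101 = 74; E(K, 74) = 136.
C[3]: P[3] ⊕ 136 = 58; E(K, 58) = 120.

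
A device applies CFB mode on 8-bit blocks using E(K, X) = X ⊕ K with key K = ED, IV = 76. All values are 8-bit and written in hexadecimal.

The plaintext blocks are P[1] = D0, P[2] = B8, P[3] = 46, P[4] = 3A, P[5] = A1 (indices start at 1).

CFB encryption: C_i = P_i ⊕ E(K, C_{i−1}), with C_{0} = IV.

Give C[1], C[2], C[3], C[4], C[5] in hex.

C[1] = 4B, C[2] = 1E, C[3] = B5, C[4] = 62, C[5] = 2E

C[1]: E(K, 76) = 9B; D0 ⊕ 9B = 4B.
C[2]: E(K, 4B) = A6; B8 ⊕ A6 = 1E.
C[3]: E(K, 1E) = F3; 46 ⊕ F3 = B5.
C[4]: E(K, B5) = 58; 3A ⊕ 58 = 62.
C[5]: E(K, 62) = 8F; A1 ⊕ 8F = 2E.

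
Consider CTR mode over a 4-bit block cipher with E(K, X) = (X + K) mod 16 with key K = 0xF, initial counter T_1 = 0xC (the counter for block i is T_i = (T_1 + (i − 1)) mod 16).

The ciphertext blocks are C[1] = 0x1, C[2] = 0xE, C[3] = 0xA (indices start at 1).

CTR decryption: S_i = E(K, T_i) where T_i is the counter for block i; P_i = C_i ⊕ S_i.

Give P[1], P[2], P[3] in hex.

P[1] = 0xA, P[2] = 0x2, P[3] = 0x7

P[1]: T = 0xC, S = E(K, T) = 0xB; 0x1 ⊕ 0xB = 0xA.
P[2]: T = 0xD, S = E(K, T) = 0xC; 0xE ⊕ 0xC = 0x2.
P[3]: T = 0xE, S = E(K, T) = 0xD; 0xA ⊕ 0xD = 0x7.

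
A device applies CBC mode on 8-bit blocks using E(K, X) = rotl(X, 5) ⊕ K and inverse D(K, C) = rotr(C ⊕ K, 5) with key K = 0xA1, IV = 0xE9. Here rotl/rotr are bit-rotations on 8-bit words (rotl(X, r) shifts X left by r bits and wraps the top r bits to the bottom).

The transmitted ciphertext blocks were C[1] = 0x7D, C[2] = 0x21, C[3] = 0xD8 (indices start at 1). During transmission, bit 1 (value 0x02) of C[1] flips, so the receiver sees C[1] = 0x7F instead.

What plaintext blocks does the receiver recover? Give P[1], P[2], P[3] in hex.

P[1] = 0x1F, P[2] = 0x7B, P[3] = 0xEA

CBC decryption: P_i = D(K, C_i) ⊕ C_{i−1}, with C_{0} = IV.
Only C[1] changed, to 0x7F. In CBC, a change in C_i garbles P_i and flips the same bit in P_{i+1}. Decrypting the received ciphertext:
P[1]: D(K, 0x7F) = 0xF6; 0xF6 ⊕ 0xE9 = 0x1F.
P[2]: D(K, 0x21) = 0x04; 0x04 ⊕ 0x7F = 0x7B.
P[3]: D(K, 0xD8) = 0xCB; 0xCB ⊕ 0x21 = 0xEA.
Blocks that differ from the original plaintext: P[1], P[2].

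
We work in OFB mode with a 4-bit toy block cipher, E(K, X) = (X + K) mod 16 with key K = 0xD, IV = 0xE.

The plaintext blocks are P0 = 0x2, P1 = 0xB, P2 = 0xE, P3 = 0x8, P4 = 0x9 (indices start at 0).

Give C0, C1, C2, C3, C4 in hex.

C0 = 0x9, C1 = 0x3, C2 = 0xB, C3 = 0xA, C4 = 0x6

OFB encryption: S_i = E(K, S_{i−1}) with S_{−1} = IV; C_i = P_i ⊕ S_i.
C0: S = E(K, 0xE) = 0xB; 0x2 ⊕ 0xB = 0x9.
C1: S = E(K, 0xB) = 0x8; 0xB ⊕ 0x8 = 0x3.
C2: S = E(K, 0x8) = 0x5; 0xE ⊕ 0x5 = 0xB.
C3: S = E(K, 0x5) = 0x2; 0x8 ⊕ 0x2 = 0xA.
C4: S = E(K, 0x2) = 0xF; 0x9 ⊕ 0xF = 0x6.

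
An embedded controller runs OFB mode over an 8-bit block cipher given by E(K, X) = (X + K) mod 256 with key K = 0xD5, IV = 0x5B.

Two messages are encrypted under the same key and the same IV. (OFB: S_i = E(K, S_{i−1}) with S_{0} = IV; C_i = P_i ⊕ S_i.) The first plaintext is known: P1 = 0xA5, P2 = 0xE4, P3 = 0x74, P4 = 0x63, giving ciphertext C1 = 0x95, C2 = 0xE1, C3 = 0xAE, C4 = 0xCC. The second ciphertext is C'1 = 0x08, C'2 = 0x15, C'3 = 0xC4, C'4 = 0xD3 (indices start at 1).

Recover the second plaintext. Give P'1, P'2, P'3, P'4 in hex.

In OFB with a reused IV, both messages share the same keystream S_i, so C_i ⊕ C'_i = P_i ⊕ P'_i and thus P'_i = P_i ⊕ C_i ⊕ C'_i.
P'1: 0xA5 ⊕ 0x95 ⊕ 0x08 = 0x38.
P'2: 0xE4 ⊕ 0xE1 ⊕ 0x15 = 0x10.
P'3: 0x74 ⊕ 0xAE ⊕ 0xC4 = 0x1E.
P'4: 0x63 ⊕ 0xCC ⊕ 0xD3 = 0x7C.

P'1 = 0x38, P'2 = 0x10, P'3 = 0x1E, P'4 = 0x7C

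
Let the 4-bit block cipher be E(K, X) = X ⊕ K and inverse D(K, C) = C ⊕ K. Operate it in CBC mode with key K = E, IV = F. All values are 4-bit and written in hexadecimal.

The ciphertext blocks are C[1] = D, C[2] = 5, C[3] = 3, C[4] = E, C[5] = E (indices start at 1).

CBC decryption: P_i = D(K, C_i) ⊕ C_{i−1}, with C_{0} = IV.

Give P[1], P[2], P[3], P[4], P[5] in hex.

P[1] = C, P[2] = 6, P[3] = 8, P[4] = 3, P[5] = E

P[1]: D(K, D) = 3; 3 ⊕ F = C.
P[2]: D(K, 5) = B; B ⊕ D = 6.
P[3]: D(K, 3) = D; D ⊕ 5 = 8.
P[4]: D(K, E) = 0; 0 ⊕ 3 = 3.
P[5]: D(K, E) = 0; 0 ⊕ E = E.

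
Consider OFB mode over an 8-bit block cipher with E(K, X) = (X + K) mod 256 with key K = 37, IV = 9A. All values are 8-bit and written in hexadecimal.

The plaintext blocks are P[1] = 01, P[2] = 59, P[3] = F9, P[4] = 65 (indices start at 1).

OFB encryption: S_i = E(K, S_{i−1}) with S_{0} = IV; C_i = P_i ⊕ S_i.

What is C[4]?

C[4] = 13

C[1]: S = E(K, 9A) = D1; 01 ⊕ D1 = D0.
C[2]: S = E(K, D1) = 08; 59 ⊕ 08 = 51.
C[3]: S = E(K, 08) = 3F; F9 ⊕ 3F = C6.
C[4]: S = E(K, 3F) = 76; 65 ⊕ 76 = 13.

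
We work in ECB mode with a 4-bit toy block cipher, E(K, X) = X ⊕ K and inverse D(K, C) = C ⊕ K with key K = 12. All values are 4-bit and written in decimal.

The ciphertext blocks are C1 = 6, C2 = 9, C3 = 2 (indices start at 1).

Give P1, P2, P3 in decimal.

ECB decryption: P_i = D(K, C_i).
P1: D(K, 6) = 10.
P2: D(K, 9) = 5.
P3: D(K, 2) = 14.

P1 = 10, P2 = 5, P3 = 14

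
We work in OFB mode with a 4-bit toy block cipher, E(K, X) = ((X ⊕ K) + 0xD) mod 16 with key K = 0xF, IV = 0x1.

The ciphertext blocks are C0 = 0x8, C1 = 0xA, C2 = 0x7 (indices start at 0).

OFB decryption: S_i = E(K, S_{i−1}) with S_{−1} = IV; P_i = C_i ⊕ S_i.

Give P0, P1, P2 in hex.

P0: S = E(K, 0x1) = 0xB; 0x8 ⊕ 0xB = 0x3.
P1: S = E(K, 0xB) = 0x1; 0xA ⊕ 0x1 = 0xB.
P2: S = E(K, 0x1) = 0xB; 0x7 ⊕ 0xB = 0xC.

P0 = 0x3, P1 = 0xB, P2 = 0xC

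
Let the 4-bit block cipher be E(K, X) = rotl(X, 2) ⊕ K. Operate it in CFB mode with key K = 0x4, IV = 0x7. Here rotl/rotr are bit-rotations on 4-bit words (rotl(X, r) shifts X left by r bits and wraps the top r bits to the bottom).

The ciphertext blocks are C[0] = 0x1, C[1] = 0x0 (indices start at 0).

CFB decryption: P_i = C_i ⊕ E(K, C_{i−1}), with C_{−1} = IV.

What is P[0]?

P[0] = 0x8

P[0]: E(K, 0x7) = 0x9; 0x1 ⊕ 0x9 = 0x8.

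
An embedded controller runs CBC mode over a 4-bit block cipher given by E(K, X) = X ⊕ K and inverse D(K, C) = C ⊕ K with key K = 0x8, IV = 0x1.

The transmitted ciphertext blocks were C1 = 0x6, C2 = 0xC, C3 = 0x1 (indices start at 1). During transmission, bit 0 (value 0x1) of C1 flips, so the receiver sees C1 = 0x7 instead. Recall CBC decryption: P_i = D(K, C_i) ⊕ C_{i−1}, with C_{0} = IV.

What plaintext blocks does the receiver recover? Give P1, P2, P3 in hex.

P1 = 0xE, P2 = 0x3, P3 = 0x5

Only C1 changed, to 0x7. In CBC, a change in C_i garbles P_i and flips the same bit in P_{i+1}. Decrypting the received ciphertext:
P1: D(K, 0x7) = 0xF; 0xF ⊕ 0x1 = 0xE.
P2: D(K, 0xC) = 0x4; 0x4 ⊕ 0x7 = 0x3.
P3: D(K, 0x1) = 0x9; 0x9 ⊕ 0xC = 0x5.
Blocks that differ from the original plaintext: P1, P2.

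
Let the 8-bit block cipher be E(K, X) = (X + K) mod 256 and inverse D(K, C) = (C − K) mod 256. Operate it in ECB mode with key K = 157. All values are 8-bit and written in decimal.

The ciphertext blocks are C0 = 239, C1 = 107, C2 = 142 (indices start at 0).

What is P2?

ECB decryption: P_i = D(K, C_i).
P2: D(K, 142) = 241.

P2 = 241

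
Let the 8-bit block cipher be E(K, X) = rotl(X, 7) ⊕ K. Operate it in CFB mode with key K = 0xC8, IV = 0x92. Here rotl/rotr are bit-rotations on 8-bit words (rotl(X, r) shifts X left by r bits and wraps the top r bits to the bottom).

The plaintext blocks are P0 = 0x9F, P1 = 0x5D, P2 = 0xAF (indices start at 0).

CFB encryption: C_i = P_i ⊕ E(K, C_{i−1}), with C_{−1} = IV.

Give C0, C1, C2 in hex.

C0: E(K, 0x92) = 0x81; 0x9F ⊕ 0x81 = 0x1E.
C1: E(K, 0x1E) = 0xC7; 0x5D ⊕ 0xC7 = 0x9A.
C2: E(K, 0x9A) = 0x85; 0xAF ⊕ 0x85 = 0x2A.

C0 = 0x1E, C1 = 0x9A, C2 = 0x2A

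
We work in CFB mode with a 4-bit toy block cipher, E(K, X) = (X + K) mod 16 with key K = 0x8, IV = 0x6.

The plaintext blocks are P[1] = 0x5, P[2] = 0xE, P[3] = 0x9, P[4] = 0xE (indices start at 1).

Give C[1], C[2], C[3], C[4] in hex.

CFB encryption: C_i = P_i ⊕ E(K, C_{i−1}), with C_{0} = IV.
C[1]: E(K, 0x6) = 0xE; 0x5 ⊕ 0xE = 0xB.
C[2]: E(K, 0xB) = 0x3; 0xE ⊕ 0x3 = 0xD.
C[3]: E(K, 0xD) = 0x5; 0x9 ⊕ 0x5 = 0xC.
C[4]: E(K, 0xC) = 0x4; 0xE ⊕ 0x4 = 0xA.

C[1] = 0xB, C[2] = 0xD, C[3] = 0xC, C[4] = 0xA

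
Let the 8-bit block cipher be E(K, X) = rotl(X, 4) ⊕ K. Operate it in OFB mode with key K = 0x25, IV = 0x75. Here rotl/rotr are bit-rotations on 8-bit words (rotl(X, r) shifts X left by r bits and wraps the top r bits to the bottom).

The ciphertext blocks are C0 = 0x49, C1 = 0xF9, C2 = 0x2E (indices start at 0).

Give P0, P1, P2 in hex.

OFB decryption: S_i = E(K, S_{i−1}) with S_{−1} = IV; P_i = C_i ⊕ S_i.
P0: S = E(K, 0x75) = 0x72; 0x49 ⊕ 0x72 = 0x3B.
P1: S = E(K, 0x72) = 0x02; 0xF9 ⊕ 0x02 = 0xFB.
P2: S = E(K, 0x02) = 0x05; 0x2E ⊕ 0x05 = 0x2B.

P0 = 0x3B, P1 = 0xFB, P2 = 0x2B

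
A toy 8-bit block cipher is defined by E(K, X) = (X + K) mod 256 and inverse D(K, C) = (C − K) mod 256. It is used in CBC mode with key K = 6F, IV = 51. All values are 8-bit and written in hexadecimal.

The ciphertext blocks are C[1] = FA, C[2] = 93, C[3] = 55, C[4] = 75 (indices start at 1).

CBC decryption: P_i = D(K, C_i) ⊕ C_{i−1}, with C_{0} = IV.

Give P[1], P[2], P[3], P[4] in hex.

P[1]: D(K, FA) = 8B; 8B ⊕ 51 = DA.
P[2]: D(K, 93) = 24; 24 ⊕ FA = DE.
P[3]: D(K, 55) = E6; E6 ⊕ 93 = 75.
P[4]: D(K, 75) = 06; 06 ⊕ 55 = 53.

P[1] = DA, P[2] = DE, P[3] = 75, P[4] = 53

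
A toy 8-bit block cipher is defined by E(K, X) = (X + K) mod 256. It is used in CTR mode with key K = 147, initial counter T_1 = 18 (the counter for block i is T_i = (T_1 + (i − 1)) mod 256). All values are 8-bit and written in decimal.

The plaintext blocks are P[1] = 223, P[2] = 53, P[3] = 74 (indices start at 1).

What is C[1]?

C[1] = 122

CTR encryption: S_i = E(K, T_i) where T_i is the counter for block i; C_i = P_i ⊕ S_i.
C[1]: T = 18, S = E(K, T) = 165; 223 ⊕ 165 = 122.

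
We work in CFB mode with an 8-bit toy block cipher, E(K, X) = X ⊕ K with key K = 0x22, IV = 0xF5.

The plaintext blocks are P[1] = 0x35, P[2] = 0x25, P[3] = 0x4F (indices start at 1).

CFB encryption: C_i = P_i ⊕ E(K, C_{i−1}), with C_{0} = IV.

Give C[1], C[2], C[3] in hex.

C[1]: E(K, 0xF5) = 0xD7; 0x35 ⊕ 0xD7 = 0xE2.
C[2]: E(K, 0xE2) = 0xC0; 0x25 ⊕ 0xC0 = 0xE5.
C[3]: E(K, 0xE5) = 0xC7; 0x4F ⊕ 0xC7 = 0x88.

C[1] = 0xE2, C[2] = 0xE5, C[3] = 0x88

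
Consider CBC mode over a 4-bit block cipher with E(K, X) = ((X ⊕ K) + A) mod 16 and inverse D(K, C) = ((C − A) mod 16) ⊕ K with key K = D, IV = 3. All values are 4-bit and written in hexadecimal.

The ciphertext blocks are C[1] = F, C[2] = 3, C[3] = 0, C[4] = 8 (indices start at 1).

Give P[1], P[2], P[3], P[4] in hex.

P[1] = B, P[2] = B, P[3] = 8, P[4] = 3

CBC decryption: P_i = D(K, C_i) ⊕ C_{i−1}, with C_{0} = IV.
P[1]: D(K, F) = 8; 8 ⊕ 3 = B.
P[2]: D(K, 3) = 4; 4 ⊕ F = B.
P[3]: D(K, 0) = B; B ⊕ 3 = 8.
P[4]: D(K, 8) = 3; 3 ⊕ 0 = 3.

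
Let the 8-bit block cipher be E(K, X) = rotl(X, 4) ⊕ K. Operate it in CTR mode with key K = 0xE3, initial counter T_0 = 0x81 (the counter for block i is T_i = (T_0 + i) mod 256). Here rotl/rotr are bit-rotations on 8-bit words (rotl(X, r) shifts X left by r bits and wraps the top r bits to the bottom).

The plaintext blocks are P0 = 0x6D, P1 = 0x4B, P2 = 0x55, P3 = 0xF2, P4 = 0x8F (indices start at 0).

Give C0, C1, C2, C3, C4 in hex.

CTR encryption: S_i = E(K, T_i) where T_i is the counter for block i; C_i = P_i ⊕ S_i.
C0: T = 0x81, S = E(K, T) = 0xFB; 0x6D ⊕ 0xFB = 0x96.
C1: T = 0x82, S = E(K, T) = 0xCB; 0x4B ⊕ 0xCB = 0x80.
C2: T = 0x83, S = E(K, T) = 0xDB; 0x55 ⊕ 0xDB = 0x8E.
C3: T = 0x84, S = E(K, T) = 0xAB; 0xF2 ⊕ 0xAB = 0x59.
C4: T = 0x85, S = E(K, T) = 0xBB; 0x8F ⊕ 0xBB = 0x34.

C0 = 0x96, C1 = 0x80, C2 = 0x8E, C3 = 0x59, C4 = 0x34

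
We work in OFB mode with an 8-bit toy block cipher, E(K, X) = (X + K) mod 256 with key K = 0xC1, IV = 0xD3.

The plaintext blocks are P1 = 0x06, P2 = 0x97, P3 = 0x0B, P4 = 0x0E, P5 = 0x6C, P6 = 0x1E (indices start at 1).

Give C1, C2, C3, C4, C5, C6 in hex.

C1 = 0x92, C2 = 0xC2, C3 = 0x1D, C4 = 0xD9, C5 = 0xF4, C6 = 0x47

OFB encryption: S_i = E(K, S_{i−1}) with S_{0} = IV; C_i = P_i ⊕ S_i.
C1: S = E(K, 0xD3) = 0x94; 0x06 ⊕ 0x94 = 0x92.
C2: S = E(K, 0x94) = 0x55; 0x97 ⊕ 0x55 = 0xC2.
C3: S = E(K, 0x55) = 0x16; 0x0B ⊕ 0x16 = 0x1D.
C4: S = E(K, 0x16) = 0xD7; 0x0E ⊕ 0xD7 = 0xD9.
C5: S = E(K, 0xD7) = 0x98; 0x6C ⊕ 0x98 = 0xF4.
C6: S = E(K, 0x98) = 0x59; 0x1E ⊕ 0x59 = 0x47.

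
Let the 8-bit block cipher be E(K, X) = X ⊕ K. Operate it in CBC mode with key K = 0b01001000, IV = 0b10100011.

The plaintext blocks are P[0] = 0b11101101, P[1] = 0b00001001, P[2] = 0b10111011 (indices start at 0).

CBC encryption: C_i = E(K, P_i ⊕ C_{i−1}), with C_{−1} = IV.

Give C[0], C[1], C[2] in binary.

C[0]: P[0] ⊕ 0b10100011 = 0b01001110; E(K, 0b01001110) = 0b00000110.
C[1]: P[1] ⊕ 0b00000110 = 0b00001111; E(K, 0b00001111) = 0b01000111.
C[2]: P[2] ⊕ 0b01000111 = 0b11111100; E(K, 0b11111100) = 0b10110100.

C[0] = 0b00000110, C[1] = 0b01000111, C[2] = 0b10110100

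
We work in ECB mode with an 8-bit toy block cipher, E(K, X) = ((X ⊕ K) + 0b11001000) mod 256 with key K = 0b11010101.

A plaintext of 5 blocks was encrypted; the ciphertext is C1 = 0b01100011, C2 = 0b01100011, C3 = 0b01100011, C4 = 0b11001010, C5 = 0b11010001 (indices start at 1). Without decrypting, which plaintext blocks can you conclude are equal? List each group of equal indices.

ECB encrypts each block independently with the same key, so equal ciphertext blocks imply equal plaintext blocks.
C1 = C2 = C3 = 0b01100011, so P1 = P2 = P3.

P1 = P2 = P3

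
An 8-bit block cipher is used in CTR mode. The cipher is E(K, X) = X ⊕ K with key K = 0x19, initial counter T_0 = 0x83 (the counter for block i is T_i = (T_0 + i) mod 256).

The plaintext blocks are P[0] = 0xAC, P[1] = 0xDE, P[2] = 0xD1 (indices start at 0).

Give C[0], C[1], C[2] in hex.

CTR encryption: S_i = E(K, T_i) where T_i is the counter for block i; C_i = P_i ⊕ S_i.
C[0]: T = 0x83, S = E(K, T) = 0x9A; 0xAC ⊕ 0x9A = 0x36.
C[1]: T = 0x84, S = E(K, T) = 0x9D; 0xDE ⊕ 0x9D = 0x43.
C[2]: T = 0x85, S = E(K, T) = 0x9C; 0xD1 ⊕ 0x9C = 0x4D.

C[0] = 0x36, C[1] = 0x43, C[2] = 0x4D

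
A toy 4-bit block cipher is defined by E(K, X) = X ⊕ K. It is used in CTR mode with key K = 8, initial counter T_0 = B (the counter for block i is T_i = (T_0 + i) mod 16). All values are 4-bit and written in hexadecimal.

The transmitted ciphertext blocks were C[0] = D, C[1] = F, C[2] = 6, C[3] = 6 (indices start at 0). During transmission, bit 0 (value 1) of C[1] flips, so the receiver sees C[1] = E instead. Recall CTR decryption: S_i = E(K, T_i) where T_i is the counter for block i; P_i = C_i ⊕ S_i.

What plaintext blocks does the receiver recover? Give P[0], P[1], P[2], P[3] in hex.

Only C[1] changed, to E. In CTR, a change in C_i flips the same bit in P_i only; the keystream is unaffected. Decrypting the received ciphertext:
P[0]: T = B, S = E(K, T) = 3; D ⊕ 3 = E.
P[1]: T = C, S = E(K, T) = 4; E ⊕ 4 = A.
P[2]: T = D, S = E(K, T) = 5; 6 ⊕ 5 = 3.
P[3]: T = E, S = E(K, T) = 6; 6 ⊕ 6 = 0.
Blocks that differ from the original plaintext: P[1].

P[0] = E, P[1] = A, P[2] = 3, P[3] = 0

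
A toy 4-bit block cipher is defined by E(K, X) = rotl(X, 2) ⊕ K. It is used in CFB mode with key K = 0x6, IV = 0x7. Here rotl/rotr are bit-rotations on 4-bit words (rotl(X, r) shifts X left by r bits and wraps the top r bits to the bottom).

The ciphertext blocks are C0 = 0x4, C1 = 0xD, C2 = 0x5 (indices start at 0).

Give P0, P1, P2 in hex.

P0 = 0xF, P1 = 0xA, P2 = 0x4

CFB decryption: P_i = C_i ⊕ E(K, C_{i−1}), with C_{−1} = IV.
P0: E(K, 0x7) = 0xB; 0x4 ⊕ 0xB = 0xF.
P1: E(K, 0x4) = 0x7; 0xD ⊕ 0x7 = 0xA.
P2: E(K, 0xD) = 0x1; 0x5 ⊕ 0x1 = 0x4.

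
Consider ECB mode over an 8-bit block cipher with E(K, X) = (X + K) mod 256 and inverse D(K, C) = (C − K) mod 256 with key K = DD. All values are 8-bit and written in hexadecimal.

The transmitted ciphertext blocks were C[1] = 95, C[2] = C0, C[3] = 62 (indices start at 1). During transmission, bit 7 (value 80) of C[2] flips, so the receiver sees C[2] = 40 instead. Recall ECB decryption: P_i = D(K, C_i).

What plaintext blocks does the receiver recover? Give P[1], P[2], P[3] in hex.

P[1] = B8, P[2] = 63, P[3] = 85

Only C[2] changed, to 40. In ECB, a change in C_i affects only P_i. Decrypting the received ciphertext:
P[1]: D(K, 95) = B8.
P[2]: D(K, 40) = 63.
P[3]: D(K, 62) = 85.
Blocks that differ from the original plaintext: P[2].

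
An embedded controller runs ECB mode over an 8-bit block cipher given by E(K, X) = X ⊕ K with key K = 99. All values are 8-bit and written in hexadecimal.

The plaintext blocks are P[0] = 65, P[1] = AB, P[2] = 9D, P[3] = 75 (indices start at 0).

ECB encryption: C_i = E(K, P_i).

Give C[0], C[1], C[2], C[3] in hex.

C[0]: E(K, 65) = FC.
C[1]: E(K, AB) = 32.
C[2]: E(K, 9D) = 04.
C[3]: E(K, 75) = EC.

C[0] = FC, C[1] = 32, C[2] = 04, C[3] = EC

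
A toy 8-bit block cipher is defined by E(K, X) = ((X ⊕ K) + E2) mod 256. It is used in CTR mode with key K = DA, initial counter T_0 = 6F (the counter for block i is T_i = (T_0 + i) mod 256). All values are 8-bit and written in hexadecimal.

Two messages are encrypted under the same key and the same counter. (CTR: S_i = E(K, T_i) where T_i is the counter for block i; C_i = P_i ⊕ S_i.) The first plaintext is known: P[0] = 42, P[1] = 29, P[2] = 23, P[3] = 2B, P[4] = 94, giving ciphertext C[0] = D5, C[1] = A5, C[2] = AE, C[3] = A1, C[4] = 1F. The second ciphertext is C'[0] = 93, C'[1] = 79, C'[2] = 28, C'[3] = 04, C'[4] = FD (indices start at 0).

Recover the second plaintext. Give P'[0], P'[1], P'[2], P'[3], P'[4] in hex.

In CTR with a reused counter, both messages share the same keystream S_i, so C_i ⊕ C'_i = P_i ⊕ P'_i and thus P'_i = P_i ⊕ C_i ⊕ C'_i.
P'[0]: 42 ⊕ D5 ⊕ 93 = 04.
P'[1]: 29 ⊕ A5 ⊕ 79 = F5.
P'[2]: 23 ⊕ AE ⊕ 28 = A5.
P'[3]: 2B ⊕ A1 ⊕ 04 = 8E.
P'[4]: 94 ⊕ 1F ⊕ FD = 76.

P'[0] = 04, P'[1] = F5, P'[2] = A5, P'[3] = 8E, P'[4] = 76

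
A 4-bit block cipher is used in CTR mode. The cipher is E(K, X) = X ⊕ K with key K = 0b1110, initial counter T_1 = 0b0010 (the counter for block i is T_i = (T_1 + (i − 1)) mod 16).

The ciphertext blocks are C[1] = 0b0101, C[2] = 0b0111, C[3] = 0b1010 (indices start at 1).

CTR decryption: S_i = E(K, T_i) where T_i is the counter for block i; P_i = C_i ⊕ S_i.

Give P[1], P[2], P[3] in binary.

P[1]: T = 0b0010, S = E(K, T) = 0b1100; 0b0101 ⊕ 0b1100 = 0b1001.
P[2]: T = 0b0011, S = E(K, T) = 0b1101; 0b0111 ⊕ 0b1101 = 0b1010.
P[3]: T = 0b0100, S = E(K, T) = 0b1010; 0b1010 ⊕ 0b1010 = 0b0000.

P[1] = 0b1001, P[2] = 0b1010, P[3] = 0b0000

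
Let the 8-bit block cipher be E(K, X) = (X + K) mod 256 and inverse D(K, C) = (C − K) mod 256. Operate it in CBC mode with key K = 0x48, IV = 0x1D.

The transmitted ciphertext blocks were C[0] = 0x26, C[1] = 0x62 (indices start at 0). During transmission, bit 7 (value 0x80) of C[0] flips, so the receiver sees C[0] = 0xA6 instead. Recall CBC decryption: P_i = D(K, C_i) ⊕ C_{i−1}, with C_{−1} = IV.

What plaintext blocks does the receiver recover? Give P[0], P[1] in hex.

P[0] = 0x43, P[1] = 0xBC

Only C[0] changed, to 0xA6. In CBC, a change in C_i garbles P_i and flips the same bit in P_{i+1}. Decrypting the received ciphertext:
P[0]: D(K, 0xA6) = 0x5E; 0x5E ⊕ 0x1D = 0x43.
P[1]: D(K, 0x62) = 0x1A; 0x1A ⊕ 0xA6 = 0xBC.
Blocks that differ from the original plaintext: P[0], P[1].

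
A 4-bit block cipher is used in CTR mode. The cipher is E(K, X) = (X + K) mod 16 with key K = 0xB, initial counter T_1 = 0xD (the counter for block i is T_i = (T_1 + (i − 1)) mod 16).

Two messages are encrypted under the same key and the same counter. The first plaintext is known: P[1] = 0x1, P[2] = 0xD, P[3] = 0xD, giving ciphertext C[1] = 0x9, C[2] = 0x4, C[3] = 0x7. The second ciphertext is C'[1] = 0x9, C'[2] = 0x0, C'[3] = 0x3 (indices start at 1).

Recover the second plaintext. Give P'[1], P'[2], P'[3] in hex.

In CTR with a reused counter, both messages share the same keystream S_i, so C_i ⊕ C'_i = P_i ⊕ P'_i and thus P'_i = P_i ⊕ C_i ⊕ C'_i.
P'[1]: 0x1 ⊕ 0x9 ⊕ 0x9 = 0x1.
P'[2]: 0xD ⊕ 0x4 ⊕ 0x0 = 0x9.
P'[3]: 0xD ⊕ 0x7 ⊕ 0x3 = 0x9.

P'[1] = 0x1, P'[2] = 0x9, P'[3] = 0x9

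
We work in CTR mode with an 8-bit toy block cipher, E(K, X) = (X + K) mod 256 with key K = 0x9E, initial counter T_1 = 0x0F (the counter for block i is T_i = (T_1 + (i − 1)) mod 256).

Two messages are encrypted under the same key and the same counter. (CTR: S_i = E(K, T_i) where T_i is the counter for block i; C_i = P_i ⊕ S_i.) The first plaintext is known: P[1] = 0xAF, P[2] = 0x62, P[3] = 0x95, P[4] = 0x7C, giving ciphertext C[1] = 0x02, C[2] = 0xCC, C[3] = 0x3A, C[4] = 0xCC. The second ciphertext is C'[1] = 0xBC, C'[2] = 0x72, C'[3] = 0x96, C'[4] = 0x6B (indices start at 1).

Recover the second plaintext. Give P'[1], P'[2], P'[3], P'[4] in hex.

P'[1] = 0x11, P'[2] = 0xDC, P'[3] = 0x39, P'[4] = 0xDB

In CTR with a reused counter, both messages share the same keystream S_i, so C_i ⊕ C'_i = P_i ⊕ P'_i and thus P'_i = P_i ⊕ C_i ⊕ C'_i.
P'[1]: 0xAF ⊕ 0x02 ⊕ 0xBC = 0x11.
P'[2]: 0x62 ⊕ 0xCC ⊕ 0x72 = 0xDC.
P'[3]: 0x95 ⊕ 0x3A ⊕ 0x96 = 0x39.
P'[4]: 0x7C ⊕ 0xCC ⊕ 0x6B = 0xDB.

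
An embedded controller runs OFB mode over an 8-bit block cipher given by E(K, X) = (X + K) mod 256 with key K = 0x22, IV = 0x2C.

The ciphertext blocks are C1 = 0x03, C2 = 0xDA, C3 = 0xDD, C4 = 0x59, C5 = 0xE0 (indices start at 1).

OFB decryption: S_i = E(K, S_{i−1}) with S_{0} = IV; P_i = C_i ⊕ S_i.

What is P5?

P5 = 0x36

P1: S = E(K, 0x2C) = 0x4E; 0x03 ⊕ 0x4E = 0x4D.
P2: S = E(K, 0x4E) = 0x70; 0xDA ⊕ 0x70 = 0xAA.
P3: S = E(K, 0x70) = 0x92; 0xDD ⊕ 0x92 = 0x4F.
P4: S = E(K, 0x92) = 0xB4; 0x59 ⊕ 0xB4 = 0xED.
P5: S = E(K, 0xB4) = 0xD6; 0xE0 ⊕ 0xD6 = 0x36.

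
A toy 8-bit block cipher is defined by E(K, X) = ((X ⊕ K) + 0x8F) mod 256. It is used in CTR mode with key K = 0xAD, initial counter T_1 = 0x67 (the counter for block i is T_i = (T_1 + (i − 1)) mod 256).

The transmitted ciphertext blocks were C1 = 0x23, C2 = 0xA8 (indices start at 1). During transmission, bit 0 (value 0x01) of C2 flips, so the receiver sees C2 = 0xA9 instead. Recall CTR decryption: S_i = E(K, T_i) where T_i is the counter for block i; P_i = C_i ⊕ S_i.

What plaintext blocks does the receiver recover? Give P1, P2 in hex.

P1 = 0x7A, P2 = 0xFD

Only C2 changed, to 0xA9. In CTR, a change in C_i flips the same bit in P_i only; the keystream is unaffected. Decrypting the received ciphertext:
P1: T = 0x67, S = E(K, T) = 0x59; 0x23 ⊕ 0x59 = 0x7A.
P2: T = 0x68, S = E(K, T) = 0x54; 0xA9 ⊕ 0x54 = 0xFD.
Blocks that differ from the original plaintext: P2.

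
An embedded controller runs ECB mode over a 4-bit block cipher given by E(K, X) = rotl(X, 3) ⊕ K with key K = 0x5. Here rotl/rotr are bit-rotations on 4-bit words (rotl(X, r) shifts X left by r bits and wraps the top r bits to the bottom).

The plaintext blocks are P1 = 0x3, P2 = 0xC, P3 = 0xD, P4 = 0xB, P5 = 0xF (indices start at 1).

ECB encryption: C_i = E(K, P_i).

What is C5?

C5 = 0xA

C5: E(K, 0xF) = 0xA.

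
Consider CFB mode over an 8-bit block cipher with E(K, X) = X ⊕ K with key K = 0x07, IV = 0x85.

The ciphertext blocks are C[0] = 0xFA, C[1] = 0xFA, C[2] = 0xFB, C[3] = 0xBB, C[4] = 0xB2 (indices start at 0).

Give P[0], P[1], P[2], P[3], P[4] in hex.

P[0] = 0x78, P[1] = 0x07, P[2] = 0x06, P[3] = 0x47, P[4] = 0x0E

CFB decryption: P_i = C_i ⊕ E(K, C_{i−1}), with C_{−1} = IV.
P[0]: E(K, 0x85) = 0x82; 0xFA ⊕ 0x82 = 0x78.
P[1]: E(K, 0xFA) = 0xFD; 0xFA ⊕ 0xFD = 0x07.
P[2]: E(K, 0xFA) = 0xFD; 0xFB ⊕ 0xFD = 0x06.
P[3]: E(K, 0xFB) = 0xFC; 0xBB ⊕ 0xFC = 0x47.
P[4]: E(K, 0xBB) = 0xBC; 0xB2 ⊕ 0xBC = 0x0E.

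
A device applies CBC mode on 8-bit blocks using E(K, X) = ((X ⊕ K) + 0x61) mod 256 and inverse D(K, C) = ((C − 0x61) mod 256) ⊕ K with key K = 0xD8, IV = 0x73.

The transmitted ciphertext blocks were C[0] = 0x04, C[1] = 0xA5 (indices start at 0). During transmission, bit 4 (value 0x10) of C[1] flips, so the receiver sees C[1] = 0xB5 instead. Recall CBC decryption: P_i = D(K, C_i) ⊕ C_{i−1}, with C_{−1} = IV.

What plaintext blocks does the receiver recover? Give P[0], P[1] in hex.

P[0] = 0x08, P[1] = 0x88

Only C[1] changed, to 0xB5. In CBC, a change in C_i garbles P_i and flips the same bit in P_{i+1}. Decrypting the received ciphertext:
P[0]: D(K, 0x04) = 0x7B; 0x7B ⊕ 0x73 = 0x08.
P[1]: D(K, 0xB5) = 0x8C; 0x8C ⊕ 0x04 = 0x88.
Blocks that differ from the original plaintext: P[1].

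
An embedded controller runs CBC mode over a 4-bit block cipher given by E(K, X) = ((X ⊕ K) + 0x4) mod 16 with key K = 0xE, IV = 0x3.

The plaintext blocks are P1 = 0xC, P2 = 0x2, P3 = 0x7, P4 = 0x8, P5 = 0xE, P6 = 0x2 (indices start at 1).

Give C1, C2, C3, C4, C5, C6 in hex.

CBC encryption: C_i = E(K, P_i ⊕ C_{i−1}), with C_{0} = IV.
C1: P1 ⊕ 0x3 = 0xF; E(K, 0xF) = 0x5.
C2: P2 ⊕ 0x5 = 0x7; E(K, 0x7) = 0xD.
C3: P3 ⊕ 0xD = 0xA; E(K, 0xA) = 0x8.
C4: P4 ⊕ 0x8 = 0x0; E(K, 0x0) = 0x2.
C5: P5 ⊕ 0x2 = 0xC; E(K, 0xC) = 0x6.
C6: P6 ⊕ 0x6 = 0x4; E(K, 0x4) = 0xE.

C1 = 0x5, C2 = 0xD, C3 = 0x8, C4 = 0x2, C5 = 0x6, C6 = 0xE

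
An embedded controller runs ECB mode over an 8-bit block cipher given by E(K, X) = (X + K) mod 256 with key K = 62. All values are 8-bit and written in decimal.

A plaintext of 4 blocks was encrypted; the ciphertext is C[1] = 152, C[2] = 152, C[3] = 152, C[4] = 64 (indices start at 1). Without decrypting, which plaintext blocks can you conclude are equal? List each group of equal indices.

P[1] = P[2] = P[3]

ECB encrypts each block independently with the same key, so equal ciphertext blocks imply equal plaintext blocks.
C[1] = C[2] = C[3] = 152, so P[1] = P[2] = P[3].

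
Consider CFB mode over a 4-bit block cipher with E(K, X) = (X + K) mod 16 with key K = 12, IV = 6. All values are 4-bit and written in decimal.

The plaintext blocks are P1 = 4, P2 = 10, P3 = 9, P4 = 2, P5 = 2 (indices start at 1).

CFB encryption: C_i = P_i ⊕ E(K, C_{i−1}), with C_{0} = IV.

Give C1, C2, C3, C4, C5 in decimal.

C1 = 6, C2 = 8, C3 = 13, C4 = 11, C5 = 5

C1: E(K, 6) = 2; 4 ⊕ 2 = 6.
C2: E(K, 6) = 2; 10 ⊕ 2 = 8.
C3: E(K, 8) = 4; 9 ⊕ 4 = 13.
C4: E(K, 13) = 9; 2 ⊕ 9 = 11.
C5: E(K, 11) = 7; 2 ⊕ 7 = 5.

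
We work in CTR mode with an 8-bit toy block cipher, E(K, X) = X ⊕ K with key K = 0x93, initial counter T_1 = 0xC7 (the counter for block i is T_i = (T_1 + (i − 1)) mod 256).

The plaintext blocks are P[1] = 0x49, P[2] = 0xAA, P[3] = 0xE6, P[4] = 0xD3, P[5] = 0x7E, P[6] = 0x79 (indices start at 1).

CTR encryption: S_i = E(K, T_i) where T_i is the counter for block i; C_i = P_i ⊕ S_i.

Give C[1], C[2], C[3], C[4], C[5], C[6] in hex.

C[1]: T = 0xC7, S = E(K, T) = 0x54; 0x49 ⊕ 0x54 = 0x1D.
C[2]: T = 0xC8, S = E(K, T) = 0x5B; 0xAA ⊕ 0x5B = 0xF1.
C[3]: T = 0xC9, S = E(K, T) = 0x5A; 0xE6 ⊕ 0x5A = 0xBC.
C[4]: T = 0xCA, S = E(K, T) = 0x59; 0xD3 ⊕ 0x59 = 0x8A.
C[5]: T = 0xCB, S = E(K, T) = 0x58; 0x7E ⊕ 0x58 = 0x26.
C[6]: T = 0xCC, S = E(K, T) = 0x5F; 0x79 ⊕ 0x5F = 0x26.

C[1] = 0x1D, C[2] = 0xF1, C[3] = 0xBC, C[4] = 0x8A, C[5] = 0x26, C[6] = 0x26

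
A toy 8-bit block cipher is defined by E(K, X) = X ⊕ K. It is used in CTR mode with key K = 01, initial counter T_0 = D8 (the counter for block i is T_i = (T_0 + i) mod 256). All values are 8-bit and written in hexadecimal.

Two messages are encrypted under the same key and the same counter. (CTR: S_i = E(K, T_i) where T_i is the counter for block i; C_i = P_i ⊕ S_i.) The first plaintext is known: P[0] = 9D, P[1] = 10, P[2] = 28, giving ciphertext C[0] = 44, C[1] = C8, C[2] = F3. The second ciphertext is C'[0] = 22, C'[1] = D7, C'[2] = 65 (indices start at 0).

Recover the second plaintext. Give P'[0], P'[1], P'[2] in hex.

P'[0] = FB, P'[1] = 0F, P'[2] = BE

In CTR with a reused counter, both messages share the same keystream S_i, so C_i ⊕ C'_i = P_i ⊕ P'_i and thus P'_i = P_i ⊕ C_i ⊕ C'_i.
P'[0]: 9D ⊕ 44 ⊕ 22 = FB.
P'[1]: 10 ⊕ C8 ⊕ D7 = 0F.
P'[2]: 28 ⊕ F3 ⊕ 65 = BE.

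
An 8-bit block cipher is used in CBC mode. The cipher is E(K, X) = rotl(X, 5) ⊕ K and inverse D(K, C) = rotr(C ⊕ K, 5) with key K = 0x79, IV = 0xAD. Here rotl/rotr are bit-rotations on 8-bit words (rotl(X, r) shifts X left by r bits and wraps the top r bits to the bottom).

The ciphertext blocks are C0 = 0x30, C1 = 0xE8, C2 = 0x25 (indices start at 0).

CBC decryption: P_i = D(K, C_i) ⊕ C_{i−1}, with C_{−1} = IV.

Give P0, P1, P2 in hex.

P0: D(K, 0x30) = 0x4A; 0x4A ⊕ 0xAD = 0xE7.
P1: D(K, 0xE8) = 0x8C; 0x8C ⊕ 0x30 = 0xBC.
P2: D(K, 0x25) = 0xE2; 0xE2 ⊕ 0xE8 = 0x0A.

P0 = 0xE7, P1 = 0xBC, P2 = 0x0A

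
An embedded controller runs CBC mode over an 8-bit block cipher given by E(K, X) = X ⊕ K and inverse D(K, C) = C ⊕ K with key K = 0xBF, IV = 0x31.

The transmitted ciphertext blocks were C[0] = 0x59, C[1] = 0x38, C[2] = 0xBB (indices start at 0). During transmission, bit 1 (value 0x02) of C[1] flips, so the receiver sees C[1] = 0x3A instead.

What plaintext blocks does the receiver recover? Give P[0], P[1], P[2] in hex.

P[0] = 0xD7, P[1] = 0xDC, P[2] = 0x3E

CBC decryption: P_i = D(K, C_i) ⊕ C_{i−1}, with C_{−1} = IV.
Only C[1] changed, to 0x3A. In CBC, a change in C_i garbles P_i and flips the same bit in P_{i+1}. Decrypting the received ciphertext:
P[0]: D(K, 0x59) = 0xE6; 0xE6 ⊕ 0x31 = 0xD7.
P[1]: D(K, 0x3A) = 0x85; 0x85 ⊕ 0x59 = 0xDC.
P[2]: D(K, 0xBB) = 0x04; 0x04 ⊕ 0x3A = 0x3E.
Blocks that differ from the original plaintext: P[1], P[2].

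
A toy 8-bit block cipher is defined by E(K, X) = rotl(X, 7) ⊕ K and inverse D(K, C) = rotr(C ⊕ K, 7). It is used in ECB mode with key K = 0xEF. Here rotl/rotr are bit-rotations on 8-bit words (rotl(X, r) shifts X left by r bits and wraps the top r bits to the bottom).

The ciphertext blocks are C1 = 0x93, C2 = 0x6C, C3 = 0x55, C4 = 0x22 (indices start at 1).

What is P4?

P4 = 0x9B

ECB decryption: P_i = D(K, C_i).
P4: D(K, 0x22) = 0x9B.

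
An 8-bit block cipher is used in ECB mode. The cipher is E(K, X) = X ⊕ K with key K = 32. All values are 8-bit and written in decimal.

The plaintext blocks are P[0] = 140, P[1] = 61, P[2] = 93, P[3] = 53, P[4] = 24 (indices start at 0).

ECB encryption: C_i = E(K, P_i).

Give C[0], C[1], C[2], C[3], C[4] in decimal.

C[0] = 172, C[1] = 29, C[2] = 125, C[3] = 21, C[4] = 56

C[0]: E(K, 140) = 172.
C[1]: E(K, 61) = 29.
C[2]: E(K, 93) = 125.
C[3]: E(K, 53) = 21.
C[4]: E(K, 24) = 56.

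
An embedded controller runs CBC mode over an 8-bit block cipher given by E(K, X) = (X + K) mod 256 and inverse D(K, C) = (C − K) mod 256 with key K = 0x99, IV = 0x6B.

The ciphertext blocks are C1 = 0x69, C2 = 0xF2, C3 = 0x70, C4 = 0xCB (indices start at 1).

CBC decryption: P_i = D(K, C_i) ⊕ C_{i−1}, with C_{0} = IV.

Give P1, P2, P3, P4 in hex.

P1: D(K, 0x69) = 0xD0; 0xD0 ⊕ 0x6B = 0xBB.
P2: D(K, 0xF2) = 0x59; 0x59 ⊕ 0x69 = 0x30.
P3: D(K, 0x70) = 0xD7; 0xD7 ⊕ 0xF2 = 0x25.
P4: D(K, 0xCB) = 0x32; 0x32 ⊕ 0x70 = 0x42.

P1 = 0xBB, P2 = 0x30, P3 = 0x25, P4 = 0x42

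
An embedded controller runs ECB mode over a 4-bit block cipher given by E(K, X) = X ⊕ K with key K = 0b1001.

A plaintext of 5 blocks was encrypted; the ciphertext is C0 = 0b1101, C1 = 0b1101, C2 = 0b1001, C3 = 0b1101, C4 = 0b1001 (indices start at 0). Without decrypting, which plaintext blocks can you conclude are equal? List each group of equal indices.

ECB encrypts each block independently with the same key, so equal ciphertext blocks imply equal plaintext blocks.
C0 = C1 = C3 = 0b1101, so P0 = P1 = P3.
C2 = C4 = 0b1001, so P2 = P4.

P0 = P1 = P3; P2 = P4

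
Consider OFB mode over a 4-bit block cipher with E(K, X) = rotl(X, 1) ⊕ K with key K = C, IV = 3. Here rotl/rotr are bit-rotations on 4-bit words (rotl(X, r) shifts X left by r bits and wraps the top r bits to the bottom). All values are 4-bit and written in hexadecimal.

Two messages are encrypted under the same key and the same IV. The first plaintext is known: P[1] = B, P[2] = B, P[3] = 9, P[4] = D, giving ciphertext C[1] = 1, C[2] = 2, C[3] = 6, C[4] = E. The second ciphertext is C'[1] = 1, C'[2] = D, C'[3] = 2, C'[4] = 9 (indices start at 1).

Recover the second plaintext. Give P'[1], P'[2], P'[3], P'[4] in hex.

P'[1] = B, P'[2] = 4, P'[3] = D, P'[4] = A

In OFB with a reused IV, both messages share the same keystream S_i, so C_i ⊕ C'_i = P_i ⊕ P'_i and thus P'_i = P_i ⊕ C_i ⊕ C'_i.
P'[1]: B ⊕ 1 ⊕ 1 = B.
P'[2]: B ⊕ 2 ⊕ D = 4.
P'[3]: 9 ⊕ 6 ⊕ 2 = D.
P'[4]: D ⊕ E ⊕ 9 = A.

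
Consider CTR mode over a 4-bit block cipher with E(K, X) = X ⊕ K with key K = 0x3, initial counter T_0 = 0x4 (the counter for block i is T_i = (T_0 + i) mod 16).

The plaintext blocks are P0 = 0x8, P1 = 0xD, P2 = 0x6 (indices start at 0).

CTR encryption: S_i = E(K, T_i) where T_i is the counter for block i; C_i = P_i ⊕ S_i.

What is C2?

C0: T = 0x4, S = E(K, T) = 0x7; 0x8 ⊕ 0x7 = 0xF.
C1: T = 0x5, S = E(K, T) = 0x6; 0xD ⊕ 0x6 = 0xB.
C2: T = 0x6, S = E(K, T) = 0x5; 0x6 ⊕ 0x5 = 0x3.

C2 = 0x3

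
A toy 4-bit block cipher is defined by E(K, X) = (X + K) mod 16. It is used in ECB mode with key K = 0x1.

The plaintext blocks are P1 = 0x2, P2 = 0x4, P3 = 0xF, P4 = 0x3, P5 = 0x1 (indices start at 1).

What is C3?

ECB encryption: C_i = E(K, P_i).
C3: E(K, 0xF) = 0x0.

C3 = 0x0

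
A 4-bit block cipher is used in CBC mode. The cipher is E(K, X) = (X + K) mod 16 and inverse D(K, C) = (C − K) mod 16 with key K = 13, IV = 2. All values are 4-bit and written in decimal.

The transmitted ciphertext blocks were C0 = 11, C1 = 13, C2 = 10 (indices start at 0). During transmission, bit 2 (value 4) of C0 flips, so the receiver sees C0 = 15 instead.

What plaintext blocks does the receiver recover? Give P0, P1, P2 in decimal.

P0 = 0, P1 = 15, P2 = 0

CBC decryption: P_i = D(K, C_i) ⊕ C_{i−1}, with C_{−1} = IV.
Only C0 changed, to 15. In CBC, a change in C_i garbles P_i and flips the same bit in P_{i+1}. Decrypting the received ciphertext:
P0: D(K, 15) = 2; 2 ⊕ 2 = 0.
P1: D(K, 13) = 0; 0 ⊕ 15 = 15.
P2: D(K, 10) = 13; 13 ⊕ 13 = 0.
Blocks that differ from the original plaintext: P0, P1.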